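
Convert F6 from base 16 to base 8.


F6 (base 16) = 246 (decimal)
246 (decimal) = 366 (base 8)


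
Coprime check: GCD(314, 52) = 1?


Euclidean algorithm:
314 = 6 * 52 + 2
52 = 26 * 2 + 0
GCD(314, 52) = 2

No, not coprime (GCD = 2)


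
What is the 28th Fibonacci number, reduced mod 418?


F(k) mod 418 for k=1..28:
1, 1, 2, 3, 5, 8, 13, 21, 34, 55, 89, 144, 233, 377, 192, 151, 343, 76, 1, 77, 78, 155, 233, 388, 203, 173, 376, 131
F(28) mod 418 = 131


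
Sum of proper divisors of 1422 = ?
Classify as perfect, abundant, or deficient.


Proper divisors: 1, 2, 3, 6, 9, 18, 79, 158, 237, 474, 711
Sum = 1 + 2 + 3 + 6 + 9 + 18 + 79 + 158 + 237 + 474 + 711 = 1698
1698 > 1422 → abundant

s(1422) = 1698 (abundant)


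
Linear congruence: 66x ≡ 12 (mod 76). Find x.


GCD(66, 76) = 2 divides 12
Divide: 33x ≡ 6 (mod 38)
x ≡ 14 (mod 38)


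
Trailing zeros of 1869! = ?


floor(1869/5) = 373
floor(1869/25) = 74
floor(1869/125) = 14
floor(1869/625) = 2
Total = 463

463 trailing zeros


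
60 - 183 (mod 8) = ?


60 - 183 = -123
-123 mod 8 = 5


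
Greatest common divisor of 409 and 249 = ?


409 = 1 * 249 + 160
249 = 1 * 160 + 89
160 = 1 * 89 + 71
89 = 1 * 71 + 18
71 = 3 * 18 + 17
18 = 1 * 17 + 1
17 = 17 * 1 + 0
GCD = 1


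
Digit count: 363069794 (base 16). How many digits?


363069794 in base 16 = 15A40162
Number of digits = 8

8 digits (base 16)


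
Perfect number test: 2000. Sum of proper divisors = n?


Proper divisors of 2000: 1, 2, 4, 5, 8, 10, 16, 20, 25, 40, 50, 80, 100, 125, 200, 250, 400, 500, 1000
Sum = 1 + 2 + 4 + 5 + 8 + 10 + 16 + 20 + 25 + 40 + 50 + 80 + 100 + 125 + 200 + 250 + 400 + 500 + 1000 = 2836

No, 2000 is not perfect (2836 ≠ 2000)


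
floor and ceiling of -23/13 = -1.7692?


-23/13 = -1.7692
floor = -2
ceil = -1

floor = -2, ceil = -1


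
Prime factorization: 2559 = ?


2559 / 3 = 853
853 / 853 = 1
2559 = 3 × 853


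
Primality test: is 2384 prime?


2384 / 2 = 1192 (exact division)
2384 is NOT prime.

No, 2384 is not prime


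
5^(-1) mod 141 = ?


Use the extended Euclidean algorithm on (141, 5); each row r = 141*s + 5*t:
r=141, s=1, t=0
r=5, s=0, t=1
q=28: r=1, s=1, t=-28   [141*(1) + 5*(-28) = 1]
q=5: r=0, s=-5, t=141   [141*(-5) + 5*(141) = 0]
GCD = 1 with t = -28, so 5*(-28) ≡ 1 (mod 141)
Inverse = -28 mod 141 = 113
Check: 5 * 113 = 565 ≡ 1 (mod 141)

5^(-1) ≡ 113 (mod 141)


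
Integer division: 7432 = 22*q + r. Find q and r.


7432 = 22 * 337 + 18
Check: 7414 + 18 = 7432

q = 337, r = 18


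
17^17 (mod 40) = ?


17^1 mod 40 = 17
17^2 mod 40 = 9
17^3 mod 40 = 33
17^4 mod 40 = 1
17^5 mod 40 = 17
17^6 mod 40 = 9
17^7 mod 40 = 33
17^8 mod 40 = 1
17^9 mod 40 = 17
17^10 mod 40 = 9
17^11 mod 40 = 33
17^12 mod 40 = 1
17^13 mod 40 = 17
17^14 mod 40 = 9
17^15 mod 40 = 33
17^16 mod 40 = 1
17^17 mod 40 = 17


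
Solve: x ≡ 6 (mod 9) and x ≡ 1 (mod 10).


M = 9*10 = 90
M1 = M/9 = 10, M2 = M/10 = 9
M1^(-1) mod 9 = 1, M2^(-1) mod 10 = 9
x = 6*10*1 + 1*9*9 = 141
141 mod 90 = 51
Check: 51 mod 9 = 6 ✓, 51 mod 10 = 1 ✓

x ≡ 51 (mod 90)


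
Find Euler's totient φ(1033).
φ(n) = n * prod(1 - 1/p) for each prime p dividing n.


1033 = 1033
Prime factors: 1033
φ(1033) = 1033 × (1-1/1033)
= 1033 × 1032/1033 = 1032

φ(1033) = 1032


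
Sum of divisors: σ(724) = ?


Divisors of 724: 1, 2, 4, 181, 362, 724
Sum = 1 + 2 + 4 + 181 + 362 + 724 = 1274

σ(724) = 1274


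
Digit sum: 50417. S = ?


5 + 0 + 4 + 1 + 7 = 17


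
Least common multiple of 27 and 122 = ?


GCD(27, 122) = 1
LCM = 27*122/1 = 3294/1 = 3294

LCM = 3294


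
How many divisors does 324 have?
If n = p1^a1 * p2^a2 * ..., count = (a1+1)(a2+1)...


324 = 2^2 × 3^4
d(324) = (2+1) × (4+1) = 15

15 divisors


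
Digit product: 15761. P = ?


1 × 5 × 7 × 6 × 1 = 210


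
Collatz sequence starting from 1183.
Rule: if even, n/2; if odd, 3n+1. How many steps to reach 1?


1183 → 3550 → 1775 → 5326 → 2663 → 7990 → 3995 → 11986 → 5993 → 17980 → 8990 → 4495 → 13486 → 6743 → 20230 → 10115 → 30346 → 15173 → 45520 → 22760 → 11380 → 5690 → 2845 → 8536 → 4268 → 2134 → 1067 → 3202 → 1601 → 4804 → 2402 → 1201 → 3604 → 1802 → 901 → 2704 → 1352 → 676 → 338 → 169 → 508 → 254 → 127 → 382 → 191 → 574 → 287 → 862 → 431 → 1294 → 647 → 1942 → 971 → 2914 → 1457 → 4372 → 2186 → 1093 → 3280 → 1640 → 820 → 410 → 205 → 616 → 308 → 154 → 77 → 232 → 116 → 58 → 29 → 88 → 44 → 22 → 11 → 34 → 17 → 52 → 26 → 13 → 40 → 20 → 10 → 5 → 16 → 8 → 4 → 2 → 1
Total steps = 88

88 steps


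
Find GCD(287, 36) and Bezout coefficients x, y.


Tabular extended Euclidean (each row: r = 287*s + 36*t):
r=287, s=1, t=0
r=36, s=0, t=1
q=7: r=35, s=1, t=-7   [287*(1) + 36*(-7) = 35]
q=1: r=1, s=-1, t=8   [287*(-1) + 36*(8) = 1]
q=35: r=0, s=36, t=-287   [287*(36) + 36*(-287) = 0]
GCD = 1; from the row with r=1: x=-1, y=8
Check: 287*(-1) + 36*(8) = -287 + 288 = 1

GCD = 1, x = -1, y = 8


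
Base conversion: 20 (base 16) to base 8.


20 (base 16) = 32 (decimal)
32 (decimal) = 40 (base 8)


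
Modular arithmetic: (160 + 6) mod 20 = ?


160 + 6 = 166
166 mod 20 = 6


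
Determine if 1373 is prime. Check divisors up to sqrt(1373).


Check divisors up to sqrt(1373) = 37.0540
No divisors found.
1373 is prime.

Yes, 1373 is prime


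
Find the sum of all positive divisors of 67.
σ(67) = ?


Divisors of 67: 1, 67
Sum = 1 + 67 = 68

σ(67) = 68


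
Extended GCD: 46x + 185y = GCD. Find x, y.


Tabular extended Euclidean (each row: r = 46*s + 185*t):
r=46, s=1, t=0
r=185, s=0, t=1
q=0: r=46, s=1, t=0   [46*(1) + 185*(0) = 46]
q=4: r=1, s=-4, t=1   [46*(-4) + 185*(1) = 1]
q=46: r=0, s=185, t=-46   [46*(185) + 185*(-46) = 0]
GCD = 1; from the row with r=1: x=-4, y=1
Check: 46*(-4) + 185*(1) = -184 + 185 = 1

GCD = 1, x = -4, y = 1


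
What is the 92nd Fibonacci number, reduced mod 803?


F(k) mod 803 for k=1..92:
1, 1, 2, 3, 5, 8, 13, 21, 34, 55, 89, 144, 233, 377, 610, 184, 794, 175, 166, 341, 507, 45, 552, 597, 346, 140, 486, 626, 309, 132, 441, 573, 211, 784, 192, 173, 365, 538, 100, 638, 738, 573, 508, 278, 786, 261, 244, 505, 749, 451, 397, 45, 442, 487, 126, 613, 739, 549, 485, 231, 716, 144, 57, 201, 258, 459, 717, 373, 287, 660, 144, 1, 145, 146, 291, 437, 728, 362, 287, 649, 133, 782, 112, 91, 203, 294, 497, 791, 485, 473, 155, 628
F(92) mod 803 = 628


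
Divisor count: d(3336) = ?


3336 = 2^3 × 3^1 × 139^1
d(3336) = (3+1) × (1+1) × (1+1) = 16

16 divisors


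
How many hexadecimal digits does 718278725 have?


718278725 in base 16 = 2AD01045
Number of digits = 8

8 digits (base 16)


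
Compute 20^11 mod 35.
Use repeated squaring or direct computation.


20^1 mod 35 = 20
20^2 mod 35 = 15
20^3 mod 35 = 20
20^4 mod 35 = 15
20^5 mod 35 = 20
20^6 mod 35 = 15
20^7 mod 35 = 20
20^8 mod 35 = 15
20^9 mod 35 = 20
20^10 mod 35 = 15
20^11 mod 35 = 20


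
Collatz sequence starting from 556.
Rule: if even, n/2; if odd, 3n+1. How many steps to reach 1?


556 → 278 → 139 → 418 → 209 → 628 → 314 → 157 → 472 → 236 → 118 → 59 → 178 → 89 → 268 → 134 → 67 → 202 → 101 → 304 → 152 → 76 → 38 → 19 → 58 → 29 → 88 → 44 → 22 → 11 → 34 → 17 → 52 → 26 → 13 → 40 → 20 → 10 → 5 → 16 → 8 → 4 → 2 → 1
Total steps = 43

43 steps


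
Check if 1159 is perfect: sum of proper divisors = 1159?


Proper divisors of 1159: 1, 19, 61
Sum = 1 + 19 + 61 = 81

No, 1159 is not perfect (81 ≠ 1159)


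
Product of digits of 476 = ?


4 × 7 × 6 = 168


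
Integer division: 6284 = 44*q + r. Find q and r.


6284 = 44 * 142 + 36
Check: 6248 + 36 = 6284

q = 142, r = 36


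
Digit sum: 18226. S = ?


1 + 8 + 2 + 2 + 6 = 19


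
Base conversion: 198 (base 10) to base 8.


198 (base 10) = 198 (decimal)
198 (decimal) = 306 (base 8)


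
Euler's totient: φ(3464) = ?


3464 = 2^3 × 433
Prime factors: 2, 433
φ(3464) = 3464 × (1-1/2) × (1-1/433)
= 3464 × 1/2 × 432/433 = 1728

φ(3464) = 1728


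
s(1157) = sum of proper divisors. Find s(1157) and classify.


Proper divisors: 1, 13, 89
Sum = 1 + 13 + 89 = 103
103 < 1157 → deficient

s(1157) = 103 (deficient)


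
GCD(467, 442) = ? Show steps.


467 = 1 * 442 + 25
442 = 17 * 25 + 17
25 = 1 * 17 + 8
17 = 2 * 8 + 1
8 = 8 * 1 + 0
GCD = 1


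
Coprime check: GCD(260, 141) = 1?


Euclidean algorithm:
260 = 1 * 141 + 119
141 = 1 * 119 + 22
119 = 5 * 22 + 9
22 = 2 * 9 + 4
9 = 2 * 4 + 1
4 = 4 * 1 + 0
GCD(260, 141) = 1

Yes, coprime (GCD = 1)


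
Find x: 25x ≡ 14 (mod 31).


GCD(25, 31) = 1, unique solution
a^(-1) mod 31 = 5
x = 5 * 14 mod 31 = 8

x ≡ 8 (mod 31)


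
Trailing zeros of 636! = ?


floor(636/5) = 127
floor(636/25) = 25
floor(636/125) = 5
floor(636/625) = 1
Total = 158

158 trailing zeros


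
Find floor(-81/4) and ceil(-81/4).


-81/4 = -20.2500
floor = -21
ceil = -20

floor = -21, ceil = -20


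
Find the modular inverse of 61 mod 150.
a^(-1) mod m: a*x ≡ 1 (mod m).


Use the extended Euclidean algorithm on (150, 61); each row r = 150*s + 61*t:
r=150, s=1, t=0
r=61, s=0, t=1
q=2: r=28, s=1, t=-2   [150*(1) + 61*(-2) = 28]
q=2: r=5, s=-2, t=5   [150*(-2) + 61*(5) = 5]
q=5: r=3, s=11, t=-27   [150*(11) + 61*(-27) = 3]
q=1: r=2, s=-13, t=32   [150*(-13) + 61*(32) = 2]
q=1: r=1, s=24, t=-59   [150*(24) + 61*(-59) = 1]
q=2: r=0, s=-61, t=150   [150*(-61) + 61*(150) = 0]
GCD = 1 with t = -59, so 61*(-59) ≡ 1 (mod 150)
Inverse = -59 mod 150 = 91
Check: 61 * 91 = 5551 ≡ 1 (mod 150)

61^(-1) ≡ 91 (mod 150)


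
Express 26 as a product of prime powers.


26 / 2 = 13
13 / 13 = 1
26 = 2 × 13


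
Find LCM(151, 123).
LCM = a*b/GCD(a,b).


GCD(151, 123) = 1
LCM = 151*123/1 = 18573/1 = 18573

LCM = 18573


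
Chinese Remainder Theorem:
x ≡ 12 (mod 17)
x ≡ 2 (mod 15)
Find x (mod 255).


M = 17*15 = 255
M1 = M/17 = 15, M2 = M/15 = 17
M1^(-1) mod 17 = 8, M2^(-1) mod 15 = 8
x = 12*15*8 + 2*17*8 = 1712
1712 mod 255 = 182
Check: 182 mod 17 = 12 ✓, 182 mod 15 = 2 ✓

x ≡ 182 (mod 255)


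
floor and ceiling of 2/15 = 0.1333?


2/15 = 0.1333
floor = 0
ceil = 1

floor = 0, ceil = 1


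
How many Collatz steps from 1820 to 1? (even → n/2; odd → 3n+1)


1820 → 910 → 455 → 1366 → 683 → 2050 → 1025 → 3076 → 1538 → 769 → 2308 → 1154 → 577 → 1732 → 866 → 433 → 1300 → 650 → 325 → 976 → 488 → 244 → 122 → 61 → 184 → 92 → 46 → 23 → 70 → 35 → 106 → 53 → 160 → 80 → 40 → 20 → 10 → 5 → 16 → 8 → 4 → 2 → 1
Total steps = 42

42 steps


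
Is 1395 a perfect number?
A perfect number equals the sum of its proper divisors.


Proper divisors of 1395: 1, 3, 5, 9, 15, 31, 45, 93, 155, 279, 465
Sum = 1 + 3 + 5 + 9 + 15 + 31 + 45 + 93 + 155 + 279 + 465 = 1101

No, 1395 is not perfect (1101 ≠ 1395)


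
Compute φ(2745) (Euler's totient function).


2745 = 3^2 × 5 × 61
Prime factors: 3, 5, 61
φ(2745) = 2745 × (1-1/3) × (1-1/5) × (1-1/61)
= 2745 × 2/3 × 4/5 × 60/61 = 1440

φ(2745) = 1440


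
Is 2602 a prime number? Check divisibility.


2602 / 2 = 1301 (exact division)
2602 is NOT prime.

No, 2602 is not prime


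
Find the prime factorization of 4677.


4677 / 3 = 1559
1559 / 1559 = 1
4677 = 3 × 1559


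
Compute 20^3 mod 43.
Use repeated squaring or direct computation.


20^1 mod 43 = 20
20^2 mod 43 = 13
20^3 mod 43 = 2


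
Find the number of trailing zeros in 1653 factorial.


floor(1653/5) = 330
floor(1653/25) = 66
floor(1653/125) = 13
floor(1653/625) = 2
Total = 411

411 trailing zeros


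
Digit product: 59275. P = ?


5 × 9 × 2 × 7 × 5 = 3150


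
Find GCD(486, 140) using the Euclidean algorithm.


486 = 3 * 140 + 66
140 = 2 * 66 + 8
66 = 8 * 8 + 2
8 = 4 * 2 + 0
GCD = 2


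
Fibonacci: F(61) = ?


Sequence: 1, 1, 2, 3, 5, 8, 13, 21, 34, 55, 89, 144, 233, 377, 610, 987, 1597, 2584, 4181, 6765, 10946, 17711, 28657, 46368, 75025, 121393, 196418, 317811, 514229, 832040, 1346269, 2178309, 3524578, 5702887, 9227465, 14930352, 24157817, 39088169, 63245986, 102334155, 165580141, 267914296, 433494437, 701408733, 1134903170, 1836311903, 2971215073, 4807526976, 7778742049, 12586269025, 20365011074, 32951280099, 53316291173, 86267571272, 139583862445, 225851433717, 365435296162, 591286729879, 956722026041, 1548008755920, 2504730781961
F(61) = 2504730781961


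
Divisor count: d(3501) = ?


3501 = 3^2 × 389^1
d(3501) = (2+1) × (1+1) = 6

6 divisors


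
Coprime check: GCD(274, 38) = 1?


Euclidean algorithm:
274 = 7 * 38 + 8
38 = 4 * 8 + 6
8 = 1 * 6 + 2
6 = 3 * 2 + 0
GCD(274, 38) = 2

No, not coprime (GCD = 2)


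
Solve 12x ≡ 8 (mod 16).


GCD(12, 16) = 4 divides 8
Divide: 3x ≡ 2 (mod 4)
x ≡ 2 (mod 4)


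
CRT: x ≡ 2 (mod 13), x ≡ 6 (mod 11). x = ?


M = 13*11 = 143
M1 = M/13 = 11, M2 = M/11 = 13
M1^(-1) mod 13 = 6, M2^(-1) mod 11 = 6
x = 2*11*6 + 6*13*6 = 600
600 mod 143 = 28
Check: 28 mod 13 = 2 ✓, 28 mod 11 = 6 ✓

x ≡ 28 (mod 143)


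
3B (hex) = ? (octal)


3B (base 16) = 59 (decimal)
59 (decimal) = 73 (base 8)


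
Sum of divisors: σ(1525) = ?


Divisors of 1525: 1, 5, 25, 61, 305, 1525
Sum = 1 + 5 + 25 + 61 + 305 + 1525 = 1922

σ(1525) = 1922


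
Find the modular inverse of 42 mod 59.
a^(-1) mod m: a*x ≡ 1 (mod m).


Use the extended Euclidean algorithm on (59, 42); each row r = 59*s + 42*t:
r=59, s=1, t=0
r=42, s=0, t=1
q=1: r=17, s=1, t=-1   [59*(1) + 42*(-1) = 17]
q=2: r=8, s=-2, t=3   [59*(-2) + 42*(3) = 8]
q=2: r=1, s=5, t=-7   [59*(5) + 42*(-7) = 1]
q=8: r=0, s=-42, t=59   [59*(-42) + 42*(59) = 0]
GCD = 1 with t = -7, so 42*(-7) ≡ 1 (mod 59)
Inverse = -7 mod 59 = 52
Check: 42 * 52 = 2184 ≡ 1 (mod 59)

42^(-1) ≡ 52 (mod 59)


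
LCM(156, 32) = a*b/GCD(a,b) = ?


GCD(156, 32) = 4
LCM = 156*32/4 = 4992/4 = 1248

LCM = 1248


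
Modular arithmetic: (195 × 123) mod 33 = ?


195 × 123 = 23985
23985 mod 33 = 27


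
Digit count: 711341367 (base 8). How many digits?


711341367 in base 8 = 5231432467
Number of digits = 10

10 digits (base 8)


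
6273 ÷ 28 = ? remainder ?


6273 = 28 * 224 + 1
Check: 6272 + 1 = 6273

q = 224, r = 1


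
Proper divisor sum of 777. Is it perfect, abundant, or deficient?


Proper divisors: 1, 3, 7, 21, 37, 111, 259
Sum = 1 + 3 + 7 + 21 + 37 + 111 + 259 = 439
439 < 777 → deficient

s(777) = 439 (deficient)


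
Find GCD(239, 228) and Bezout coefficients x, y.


Tabular extended Euclidean (each row: r = 239*s + 228*t):
r=239, s=1, t=0
r=228, s=0, t=1
q=1: r=11, s=1, t=-1   [239*(1) + 228*(-1) = 11]
q=20: r=8, s=-20, t=21   [239*(-20) + 228*(21) = 8]
q=1: r=3, s=21, t=-22   [239*(21) + 228*(-22) = 3]
q=2: r=2, s=-62, t=65   [239*(-62) + 228*(65) = 2]
q=1: r=1, s=83, t=-87   [239*(83) + 228*(-87) = 1]
q=2: r=0, s=-228, t=239   [239*(-228) + 228*(239) = 0]
GCD = 1; from the row with r=1: x=83, y=-87
Check: 239*(83) + 228*(-87) = 19837 - 19836 = 1

GCD = 1, x = 83, y = -87


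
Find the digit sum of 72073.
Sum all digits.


7 + 2 + 0 + 7 + 3 = 19


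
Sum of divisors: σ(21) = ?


Divisors of 21: 1, 3, 7, 21
Sum = 1 + 3 + 7 + 21 = 32

σ(21) = 32


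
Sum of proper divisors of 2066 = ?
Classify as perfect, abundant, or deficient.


Proper divisors: 1, 2, 1033
Sum = 1 + 2 + 1033 = 1036
1036 < 2066 → deficient

s(2066) = 1036 (deficient)


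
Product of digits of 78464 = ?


7 × 8 × 4 × 6 × 4 = 5376


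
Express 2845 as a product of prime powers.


2845 / 5 = 569
569 / 569 = 1
2845 = 5 × 569


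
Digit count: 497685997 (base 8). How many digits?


497685997 in base 8 = 3552412755
Number of digits = 10

10 digits (base 8)


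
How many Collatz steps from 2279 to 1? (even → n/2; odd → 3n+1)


2279 → 6838 → 3419 → 10258 → 5129 → 15388 → 7694 → 3847 → 11542 → 5771 → 17314 → 8657 → 25972 → 12986 → 6493 → 19480 → 9740 → 4870 → 2435 → 7306 → 3653 → 10960 → 5480 → 2740 → 1370 → 685 → 2056 → 1028 → 514 → 257 → 772 → 386 → 193 → 580 → 290 → 145 → 436 → 218 → 109 → 328 → 164 → 82 → 41 → 124 → 62 → 31 → 94 → 47 → 142 → 71 → 214 → 107 → 322 → 161 → 484 → 242 → 121 → 364 → 182 → 91 → 274 → 137 → 412 → 206 → 103 → 310 → 155 → 466 → 233 → 700 → 350 → 175 → 526 → 263 → 790 → 395 → 1186 → 593 → 1780 → 890 → 445 → 1336 → 668 → 334 → 167 → 502 → 251 → 754 → 377 → 1132 → 566 → 283 → 850 → 425 → 1276 → 638 → 319 → 958 → 479 → 1438 → 719 → 2158 → 1079 → 3238 → 1619 → 4858 → 2429 → 7288 → 3644 → 1822 → 911 → 2734 → 1367 → 4102 → 2051 → 6154 → 3077 → 9232 → 4616 → 2308 → 1154 → 577 → 1732 → 866 → 433 → 1300 → 650 → 325 → 976 → 488 → 244 → 122 → 61 → 184 → 92 → 46 → 23 → 70 → 35 → 106 → 53 → 160 → 80 → 40 → 20 → 10 → 5 → 16 → 8 → 4 → 2 → 1
Total steps = 151

151 steps


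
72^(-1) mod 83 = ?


Use the extended Euclidean algorithm on (83, 72); each row r = 83*s + 72*t:
r=83, s=1, t=0
r=72, s=0, t=1
q=1: r=11, s=1, t=-1   [83*(1) + 72*(-1) = 11]
q=6: r=6, s=-6, t=7   [83*(-6) + 72*(7) = 6]
q=1: r=5, s=7, t=-8   [83*(7) + 72*(-8) = 5]
q=1: r=1, s=-13, t=15   [83*(-13) + 72*(15) = 1]
q=5: r=0, s=72, t=-83   [83*(72) + 72*(-83) = 0]
GCD = 1 with t = 15, so 72*(15) ≡ 1 (mod 83)
Inverse = 15 mod 83 = 15
Check: 72 * 15 = 1080 ≡ 1 (mod 83)

72^(-1) ≡ 15 (mod 83)


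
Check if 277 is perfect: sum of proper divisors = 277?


Proper divisors of 277: 1
Sum = 1 = 1

No, 277 is not perfect (1 ≠ 277)


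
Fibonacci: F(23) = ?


Sequence: 1, 1, 2, 3, 5, 8, 13, 21, 34, 55, 89, 144, 233, 377, 610, 987, 1597, 2584, 4181, 6765, 10946, 17711, 28657
F(23) = 28657


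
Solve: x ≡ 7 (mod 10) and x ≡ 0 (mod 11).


M = 10*11 = 110
M1 = M/10 = 11, M2 = M/11 = 10
M1^(-1) mod 10 = 1, M2^(-1) mod 11 = 10
x = 7*11*1 + 0*10*10 = 77
77 mod 110 = 77
Check: 77 mod 10 = 7 ✓, 77 mod 11 = 0 ✓

x ≡ 77 (mod 110)


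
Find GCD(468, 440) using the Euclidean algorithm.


468 = 1 * 440 + 28
440 = 15 * 28 + 20
28 = 1 * 20 + 8
20 = 2 * 8 + 4
8 = 2 * 4 + 0
GCD = 4


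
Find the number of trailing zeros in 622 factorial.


floor(622/5) = 124
floor(622/25) = 24
floor(622/125) = 4
Total = 152

152 trailing zeros


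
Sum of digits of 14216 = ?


1 + 4 + 2 + 1 + 6 = 14


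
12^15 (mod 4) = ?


12^1 mod 4 = 0
12^2 mod 4 = 0
12^3 mod 4 = 0
12^4 mod 4 = 0
12^5 mod 4 = 0
12^6 mod 4 = 0
12^7 mod 4 = 0
12^8 mod 4 = 0
12^9 mod 4 = 0
12^10 mod 4 = 0
12^11 mod 4 = 0
12^12 mod 4 = 0
12^13 mod 4 = 0
12^14 mod 4 = 0
12^15 mod 4 = 0


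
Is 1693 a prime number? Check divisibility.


Check divisors up to sqrt(1693) = 41.1461
No divisors found.
1693 is prime.

Yes, 1693 is prime


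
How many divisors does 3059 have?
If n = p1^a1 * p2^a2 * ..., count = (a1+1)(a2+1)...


3059 = 7^1 × 19^1 × 23^1
d(3059) = (1+1) × (1+1) × (1+1) = 8

8 divisors


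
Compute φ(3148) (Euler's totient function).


3148 = 2^2 × 787
Prime factors: 2, 787
φ(3148) = 3148 × (1-1/2) × (1-1/787)
= 3148 × 1/2 × 786/787 = 1572

φ(3148) = 1572


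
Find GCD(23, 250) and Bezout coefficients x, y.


Tabular extended Euclidean (each row: r = 23*s + 250*t):
r=23, s=1, t=0
r=250, s=0, t=1
q=0: r=23, s=1, t=0   [23*(1) + 250*(0) = 23]
q=10: r=20, s=-10, t=1   [23*(-10) + 250*(1) = 20]
q=1: r=3, s=11, t=-1   [23*(11) + 250*(-1) = 3]
q=6: r=2, s=-76, t=7   [23*(-76) + 250*(7) = 2]
q=1: r=1, s=87, t=-8   [23*(87) + 250*(-8) = 1]
q=2: r=0, s=-250, t=23   [23*(-250) + 250*(23) = 0]
GCD = 1; from the row with r=1: x=87, y=-8
Check: 23*(87) + 250*(-8) = 2001 - 2000 = 1

GCD = 1, x = 87, y = -8


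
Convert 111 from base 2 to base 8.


111 (base 2) = 7 (decimal)
7 (decimal) = 7 (base 8)


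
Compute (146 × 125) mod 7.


146 × 125 = 18250
18250 mod 7 = 1


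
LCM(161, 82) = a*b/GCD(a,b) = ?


GCD(161, 82) = 1
LCM = 161*82/1 = 13202/1 = 13202

LCM = 13202


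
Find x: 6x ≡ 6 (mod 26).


GCD(6, 26) = 2 divides 6
Divide: 3x ≡ 3 (mod 13)
x ≡ 1 (mod 13)


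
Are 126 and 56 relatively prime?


Euclidean algorithm:
126 = 2 * 56 + 14
56 = 4 * 14 + 0
GCD(126, 56) = 14

No, not coprime (GCD = 14)


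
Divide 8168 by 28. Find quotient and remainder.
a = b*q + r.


8168 = 28 * 291 + 20
Check: 8148 + 20 = 8168

q = 291, r = 20


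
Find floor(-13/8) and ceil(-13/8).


-13/8 = -1.6250
floor = -2
ceil = -1

floor = -2, ceil = -1


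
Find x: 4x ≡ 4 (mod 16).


GCD(4, 16) = 4 divides 4
Divide: 1x ≡ 1 (mod 4)
x ≡ 1 (mod 4)


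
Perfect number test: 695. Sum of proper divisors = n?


Proper divisors of 695: 1, 5, 139
Sum = 1 + 5 + 139 = 145

No, 695 is not perfect (145 ≠ 695)


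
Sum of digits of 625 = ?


6 + 2 + 5 = 13


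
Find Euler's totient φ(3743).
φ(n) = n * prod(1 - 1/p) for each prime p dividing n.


3743 = 19 × 197
Prime factors: 19, 197
φ(3743) = 3743 × (1-1/19) × (1-1/197)
= 3743 × 18/19 × 196/197 = 3528

φ(3743) = 3528


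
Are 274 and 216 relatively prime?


Euclidean algorithm:
274 = 1 * 216 + 58
216 = 3 * 58 + 42
58 = 1 * 42 + 16
42 = 2 * 16 + 10
16 = 1 * 10 + 6
10 = 1 * 6 + 4
6 = 1 * 4 + 2
4 = 2 * 2 + 0
GCD(274, 216) = 2

No, not coprime (GCD = 2)


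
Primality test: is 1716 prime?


1716 / 2 = 858 (exact division)
1716 is NOT prime.

No, 1716 is not prime


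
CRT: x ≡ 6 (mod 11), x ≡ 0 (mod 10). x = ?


M = 11*10 = 110
M1 = M/11 = 10, M2 = M/10 = 11
M1^(-1) mod 11 = 10, M2^(-1) mod 10 = 1
x = 6*10*10 + 0*11*1 = 600
600 mod 110 = 50
Check: 50 mod 11 = 6 ✓, 50 mod 10 = 0 ✓

x ≡ 50 (mod 110)


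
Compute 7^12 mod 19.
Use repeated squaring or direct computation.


7^1 mod 19 = 7
7^2 mod 19 = 11
7^3 mod 19 = 1
7^4 mod 19 = 7
7^5 mod 19 = 11
7^6 mod 19 = 1
7^7 mod 19 = 7
7^8 mod 19 = 11
7^9 mod 19 = 1
7^10 mod 19 = 7
7^11 mod 19 = 11
7^12 mod 19 = 1


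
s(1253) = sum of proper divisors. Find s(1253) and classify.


Proper divisors: 1, 7, 179
Sum = 1 + 7 + 179 = 187
187 < 1253 → deficient

s(1253) = 187 (deficient)


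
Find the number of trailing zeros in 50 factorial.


floor(50/5) = 10
floor(50/25) = 2
Total = 12

12 trailing zeros


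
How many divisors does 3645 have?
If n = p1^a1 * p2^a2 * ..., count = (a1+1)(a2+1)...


3645 = 3^6 × 5^1
d(3645) = (6+1) × (1+1) = 14

14 divisors


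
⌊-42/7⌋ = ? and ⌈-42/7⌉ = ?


-42/7 = -6.0000
floor = -6
ceil = -6

floor = -6, ceil = -6


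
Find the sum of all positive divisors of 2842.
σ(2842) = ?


Divisors of 2842: 1, 2, 7, 14, 29, 49, 58, 98, 203, 406, 1421, 2842
Sum = 1 + 2 + 7 + 14 + 29 + 49 + 58 + 98 + 203 + 406 + 1421 + 2842 = 5130

σ(2842) = 5130


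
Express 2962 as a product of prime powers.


2962 / 2 = 1481
1481 / 1481 = 1
2962 = 2 × 1481


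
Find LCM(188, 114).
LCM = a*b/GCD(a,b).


GCD(188, 114) = 2
LCM = 188*114/2 = 21432/2 = 10716

LCM = 10716


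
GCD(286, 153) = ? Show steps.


286 = 1 * 153 + 133
153 = 1 * 133 + 20
133 = 6 * 20 + 13
20 = 1 * 13 + 7
13 = 1 * 7 + 6
7 = 1 * 6 + 1
6 = 6 * 1 + 0
GCD = 1


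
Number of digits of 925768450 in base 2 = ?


925768450 in base 2 = 110111001011100001101100000010
Number of digits = 30

30 digits (base 2)


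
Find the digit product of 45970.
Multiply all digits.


4 × 5 × 9 × 7 × 0 = 0


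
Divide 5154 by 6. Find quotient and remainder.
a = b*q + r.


5154 = 6 * 859 + 0
Check: 5154 + 0 = 5154

q = 859, r = 0


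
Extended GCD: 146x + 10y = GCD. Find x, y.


Tabular extended Euclidean (each row: r = 146*s + 10*t):
r=146, s=1, t=0
r=10, s=0, t=1
q=14: r=6, s=1, t=-14   [146*(1) + 10*(-14) = 6]
q=1: r=4, s=-1, t=15   [146*(-1) + 10*(15) = 4]
q=1: r=2, s=2, t=-29   [146*(2) + 10*(-29) = 2]
q=2: r=0, s=-5, t=73   [146*(-5) + 10*(73) = 0]
GCD = 2; from the row with r=2: x=2, y=-29
Check: 146*(2) + 10*(-29) = 292 - 290 = 2

GCD = 2, x = 2, y = -29


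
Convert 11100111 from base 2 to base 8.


11100111 (base 2) = 231 (decimal)
231 (decimal) = 347 (base 8)


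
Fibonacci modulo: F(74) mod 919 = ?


F(k) mod 919 for k=1..74:
1, 1, 2, 3, 5, 8, 13, 21, 34, 55, 89, 144, 233, 377, 610, 68, 678, 746, 505, 332, 837, 250, 168, 418, 586, 85, 671, 756, 508, 345, 853, 279, 213, 492, 705, 278, 64, 342, 406, 748, 235, 64, 299, 363, 662, 106, 768, 874, 723, 678, 482, 241, 723, 45, 768, 813, 662, 556, 299, 855, 235, 171, 406, 577, 64, 641, 705, 427, 213, 640, 853, 574, 508, 163
F(74) mod 919 = 163


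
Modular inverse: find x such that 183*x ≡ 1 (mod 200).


Use the extended Euclidean algorithm on (200, 183); each row r = 200*s + 183*t:
r=200, s=1, t=0
r=183, s=0, t=1
q=1: r=17, s=1, t=-1   [200*(1) + 183*(-1) = 17]
q=10: r=13, s=-10, t=11   [200*(-10) + 183*(11) = 13]
q=1: r=4, s=11, t=-12   [200*(11) + 183*(-12) = 4]
q=3: r=1, s=-43, t=47   [200*(-43) + 183*(47) = 1]
q=4: r=0, s=183, t=-200   [200*(183) + 183*(-200) = 0]
GCD = 1 with t = 47, so 183*(47) ≡ 1 (mod 200)
Inverse = 47 mod 200 = 47
Check: 183 * 47 = 8601 ≡ 1 (mod 200)

183^(-1) ≡ 47 (mod 200)


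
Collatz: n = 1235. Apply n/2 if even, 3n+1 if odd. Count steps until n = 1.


1235 → 3706 → 1853 → 5560 → 2780 → 1390 → 695 → 2086 → 1043 → 3130 → 1565 → 4696 → 2348 → 1174 → 587 → 1762 → 881 → 2644 → 1322 → 661 → 1984 → 992 → 496 → 248 → 124 → 62 → 31 → 94 → 47 → 142 → 71 → 214 → 107 → 322 → 161 → 484 → 242 → 121 → 364 → 182 → 91 → 274 → 137 → 412 → 206 → 103 → 310 → 155 → 466 → 233 → 700 → 350 → 175 → 526 → 263 → 790 → 395 → 1186 → 593 → 1780 → 890 → 445 → 1336 → 668 → 334 → 167 → 502 → 251 → 754 → 377 → 1132 → 566 → 283 → 850 → 425 → 1276 → 638 → 319 → 958 → 479 → 1438 → 719 → 2158 → 1079 → 3238 → 1619 → 4858 → 2429 → 7288 → 3644 → 1822 → 911 → 2734 → 1367 → 4102 → 2051 → 6154 → 3077 → 9232 → 4616 → 2308 → 1154 → 577 → 1732 → 866 → 433 → 1300 → 650 → 325 → 976 → 488 → 244 → 122 → 61 → 184 → 92 → 46 → 23 → 70 → 35 → 106 → 53 → 160 → 80 → 40 → 20 → 10 → 5 → 16 → 8 → 4 → 2 → 1
Total steps = 132

132 steps


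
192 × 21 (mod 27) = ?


192 × 21 = 4032
4032 mod 27 = 9


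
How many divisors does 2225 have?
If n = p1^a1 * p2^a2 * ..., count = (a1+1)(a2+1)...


2225 = 5^2 × 89^1
d(2225) = (2+1) × (1+1) = 6

6 divisors


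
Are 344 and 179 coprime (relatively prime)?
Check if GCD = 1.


Euclidean algorithm:
344 = 1 * 179 + 165
179 = 1 * 165 + 14
165 = 11 * 14 + 11
14 = 1 * 11 + 3
11 = 3 * 3 + 2
3 = 1 * 2 + 1
2 = 2 * 1 + 0
GCD(344, 179) = 1

Yes, coprime (GCD = 1)


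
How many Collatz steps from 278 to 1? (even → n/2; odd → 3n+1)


278 → 139 → 418 → 209 → 628 → 314 → 157 → 472 → 236 → 118 → 59 → 178 → 89 → 268 → 134 → 67 → 202 → 101 → 304 → 152 → 76 → 38 → 19 → 58 → 29 → 88 → 44 → 22 → 11 → 34 → 17 → 52 → 26 → 13 → 40 → 20 → 10 → 5 → 16 → 8 → 4 → 2 → 1
Total steps = 42

42 steps


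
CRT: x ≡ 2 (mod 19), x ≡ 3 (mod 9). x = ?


M = 19*9 = 171
M1 = M/19 = 9, M2 = M/9 = 19
M1^(-1) mod 19 = 17, M2^(-1) mod 9 = 1
x = 2*9*17 + 3*19*1 = 363
363 mod 171 = 21
Check: 21 mod 19 = 2 ✓, 21 mod 9 = 3 ✓

x ≡ 21 (mod 171)


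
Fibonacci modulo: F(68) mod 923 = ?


F(k) mod 923 for k=1..68:
1, 1, 2, 3, 5, 8, 13, 21, 34, 55, 89, 144, 233, 377, 610, 64, 674, 738, 489, 304, 793, 174, 44, 218, 262, 480, 742, 299, 118, 417, 535, 29, 564, 593, 234, 827, 138, 42, 180, 222, 402, 624, 103, 727, 830, 634, 541, 252, 793, 122, 915, 114, 106, 220, 326, 546, 872, 495, 444, 16, 460, 476, 13, 489, 502, 68, 570, 638
F(68) mod 923 = 638


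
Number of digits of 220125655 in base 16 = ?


220125655 in base 16 = D1ED9D7
Number of digits = 7

7 digits (base 16)


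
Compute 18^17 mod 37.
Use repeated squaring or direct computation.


18^1 mod 37 = 18
18^2 mod 37 = 28
18^3 mod 37 = 23
18^4 mod 37 = 7
18^5 mod 37 = 15
18^6 mod 37 = 11
18^7 mod 37 = 13
18^8 mod 37 = 12
18^9 mod 37 = 31
18^10 mod 37 = 3
18^11 mod 37 = 17
18^12 mod 37 = 10
18^13 mod 37 = 32
18^14 mod 37 = 21
18^15 mod 37 = 8
18^16 mod 37 = 33
18^17 mod 37 = 2


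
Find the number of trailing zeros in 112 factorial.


floor(112/5) = 22
floor(112/25) = 4
Total = 26

26 trailing zeros


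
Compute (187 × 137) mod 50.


187 × 137 = 25619
25619 mod 50 = 19


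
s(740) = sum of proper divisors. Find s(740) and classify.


Proper divisors: 1, 2, 4, 5, 10, 20, 37, 74, 148, 185, 370
Sum = 1 + 2 + 4 + 5 + 10 + 20 + 37 + 74 + 148 + 185 + 370 = 856
856 > 740 → abundant

s(740) = 856 (abundant)


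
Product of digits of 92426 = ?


9 × 2 × 4 × 2 × 6 = 864


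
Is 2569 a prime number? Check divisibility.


2569 / 7 = 367 (exact division)
2569 is NOT prime.

No, 2569 is not prime


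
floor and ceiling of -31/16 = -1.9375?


-31/16 = -1.9375
floor = -2
ceil = -1

floor = -2, ceil = -1


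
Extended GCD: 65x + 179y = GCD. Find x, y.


Tabular extended Euclidean (each row: r = 65*s + 179*t):
r=65, s=1, t=0
r=179, s=0, t=1
q=0: r=65, s=1, t=0   [65*(1) + 179*(0) = 65]
q=2: r=49, s=-2, t=1   [65*(-2) + 179*(1) = 49]
q=1: r=16, s=3, t=-1   [65*(3) + 179*(-1) = 16]
q=3: r=1, s=-11, t=4   [65*(-11) + 179*(4) = 1]
q=16: r=0, s=179, t=-65   [65*(179) + 179*(-65) = 0]
GCD = 1; from the row with r=1: x=-11, y=4
Check: 65*(-11) + 179*(4) = -715 + 716 = 1

GCD = 1, x = -11, y = 4


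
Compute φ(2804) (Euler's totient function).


2804 = 2^2 × 701
Prime factors: 2, 701
φ(2804) = 2804 × (1-1/2) × (1-1/701)
= 2804 × 1/2 × 700/701 = 1400

φ(2804) = 1400


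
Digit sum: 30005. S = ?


3 + 0 + 0 + 0 + 5 = 8


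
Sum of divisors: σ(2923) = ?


Divisors of 2923: 1, 37, 79, 2923
Sum = 1 + 37 + 79 + 2923 = 3040

σ(2923) = 3040


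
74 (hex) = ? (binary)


74 (base 16) = 116 (decimal)
116 (decimal) = 1110100 (base 2)


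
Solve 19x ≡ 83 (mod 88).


GCD(19, 88) = 1, unique solution
a^(-1) mod 88 = 51
x = 51 * 83 mod 88 = 9

x ≡ 9 (mod 88)


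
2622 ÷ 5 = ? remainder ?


2622 = 5 * 524 + 2
Check: 2620 + 2 = 2622

q = 524, r = 2


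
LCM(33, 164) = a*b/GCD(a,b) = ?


GCD(33, 164) = 1
LCM = 33*164/1 = 5412/1 = 5412

LCM = 5412


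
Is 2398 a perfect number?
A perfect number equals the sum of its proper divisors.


Proper divisors of 2398: 1, 2, 11, 22, 109, 218, 1199
Sum = 1 + 2 + 11 + 22 + 109 + 218 + 1199 = 1562

No, 2398 is not perfect (1562 ≠ 2398)


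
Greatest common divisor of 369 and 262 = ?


369 = 1 * 262 + 107
262 = 2 * 107 + 48
107 = 2 * 48 + 11
48 = 4 * 11 + 4
11 = 2 * 4 + 3
4 = 1 * 3 + 1
3 = 3 * 1 + 0
GCD = 1


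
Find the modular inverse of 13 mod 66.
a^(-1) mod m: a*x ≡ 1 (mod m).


Use the extended Euclidean algorithm on (66, 13); each row r = 66*s + 13*t:
r=66, s=1, t=0
r=13, s=0, t=1
q=5: r=1, s=1, t=-5   [66*(1) + 13*(-5) = 1]
q=13: r=0, s=-13, t=66   [66*(-13) + 13*(66) = 0]
GCD = 1 with t = -5, so 13*(-5) ≡ 1 (mod 66)
Inverse = -5 mod 66 = 61
Check: 13 * 61 = 793 ≡ 1 (mod 66)

13^(-1) ≡ 61 (mod 66)


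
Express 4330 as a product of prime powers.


4330 / 2 = 2165
2165 / 5 = 433
433 / 433 = 1
4330 = 2 × 5 × 433


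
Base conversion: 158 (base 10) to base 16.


158 (base 10) = 158 (decimal)
158 (decimal) = 9E (base 16)


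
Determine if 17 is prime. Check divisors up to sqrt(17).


Check divisors up to sqrt(17) = 4.1231
No divisors found.
17 is prime.

Yes, 17 is prime


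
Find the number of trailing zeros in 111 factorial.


floor(111/5) = 22
floor(111/25) = 4
Total = 26

26 trailing zeros


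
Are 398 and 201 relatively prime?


Euclidean algorithm:
398 = 1 * 201 + 197
201 = 1 * 197 + 4
197 = 49 * 4 + 1
4 = 4 * 1 + 0
GCD(398, 201) = 1

Yes, coprime (GCD = 1)


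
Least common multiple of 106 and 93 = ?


GCD(106, 93) = 1
LCM = 106*93/1 = 9858/1 = 9858

LCM = 9858


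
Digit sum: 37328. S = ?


3 + 7 + 3 + 2 + 8 = 23


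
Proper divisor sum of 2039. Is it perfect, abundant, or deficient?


Proper divisors: 1
Sum = 1 = 1
1 < 2039 → deficient

s(2039) = 1 (deficient)


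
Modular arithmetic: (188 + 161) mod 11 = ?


188 + 161 = 349
349 mod 11 = 8


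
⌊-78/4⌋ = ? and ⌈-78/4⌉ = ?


-78/4 = -19.5000
floor = -20
ceil = -19

floor = -20, ceil = -19


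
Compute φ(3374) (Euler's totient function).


3374 = 2 × 7 × 241
Prime factors: 2, 7, 241
φ(3374) = 3374 × (1-1/2) × (1-1/7) × (1-1/241)
= 3374 × 1/2 × 6/7 × 240/241 = 1440

φ(3374) = 1440


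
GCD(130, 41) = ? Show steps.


130 = 3 * 41 + 7
41 = 5 * 7 + 6
7 = 1 * 6 + 1
6 = 6 * 1 + 0
GCD = 1


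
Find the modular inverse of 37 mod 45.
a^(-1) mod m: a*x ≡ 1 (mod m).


Use the extended Euclidean algorithm on (45, 37); each row r = 45*s + 37*t:
r=45, s=1, t=0
r=37, s=0, t=1
q=1: r=8, s=1, t=-1   [45*(1) + 37*(-1) = 8]
q=4: r=5, s=-4, t=5   [45*(-4) + 37*(5) = 5]
q=1: r=3, s=5, t=-6   [45*(5) + 37*(-6) = 3]
q=1: r=2, s=-9, t=11   [45*(-9) + 37*(11) = 2]
q=1: r=1, s=14, t=-17   [45*(14) + 37*(-17) = 1]
q=2: r=0, s=-37, t=45   [45*(-37) + 37*(45) = 0]
GCD = 1 with t = -17, so 37*(-17) ≡ 1 (mod 45)
Inverse = -17 mod 45 = 28
Check: 37 * 28 = 1036 ≡ 1 (mod 45)

37^(-1) ≡ 28 (mod 45)


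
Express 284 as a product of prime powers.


284 / 2 = 142
142 / 2 = 71
71 / 71 = 1
284 = 2^2 × 71


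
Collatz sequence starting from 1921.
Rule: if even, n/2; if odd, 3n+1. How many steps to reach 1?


1921 → 5764 → 2882 → 1441 → 4324 → 2162 → 1081 → 3244 → 1622 → 811 → 2434 → 1217 → 3652 → 1826 → 913 → 2740 → 1370 → 685 → 2056 → 1028 → 514 → 257 → 772 → 386 → 193 → 580 → 290 → 145 → 436 → 218 → 109 → 328 → 164 → 82 → 41 → 124 → 62 → 31 → 94 → 47 → 142 → 71 → 214 → 107 → 322 → 161 → 484 → 242 → 121 → 364 → 182 → 91 → 274 → 137 → 412 → 206 → 103 → 310 → 155 → 466 → 233 → 700 → 350 → 175 → 526 → 263 → 790 → 395 → 1186 → 593 → 1780 → 890 → 445 → 1336 → 668 → 334 → 167 → 502 → 251 → 754 → 377 → 1132 → 566 → 283 → 850 → 425 → 1276 → 638 → 319 → 958 → 479 → 1438 → 719 → 2158 → 1079 → 3238 → 1619 → 4858 → 2429 → 7288 → 3644 → 1822 → 911 → 2734 → 1367 → 4102 → 2051 → 6154 → 3077 → 9232 → 4616 → 2308 → 1154 → 577 → 1732 → 866 → 433 → 1300 → 650 → 325 → 976 → 488 → 244 → 122 → 61 → 184 → 92 → 46 → 23 → 70 → 35 → 106 → 53 → 160 → 80 → 40 → 20 → 10 → 5 → 16 → 8 → 4 → 2 → 1
Total steps = 143

143 steps


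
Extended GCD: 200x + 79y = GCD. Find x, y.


Tabular extended Euclidean (each row: r = 200*s + 79*t):
r=200, s=1, t=0
r=79, s=0, t=1
q=2: r=42, s=1, t=-2   [200*(1) + 79*(-2) = 42]
q=1: r=37, s=-1, t=3   [200*(-1) + 79*(3) = 37]
q=1: r=5, s=2, t=-5   [200*(2) + 79*(-5) = 5]
q=7: r=2, s=-15, t=38   [200*(-15) + 79*(38) = 2]
q=2: r=1, s=32, t=-81   [200*(32) + 79*(-81) = 1]
q=2: r=0, s=-79, t=200   [200*(-79) + 79*(200) = 0]
GCD = 1; from the row with r=1: x=32, y=-81
Check: 200*(32) + 79*(-81) = 6400 - 6399 = 1

GCD = 1, x = 32, y = -81


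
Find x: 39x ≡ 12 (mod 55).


GCD(39, 55) = 1, unique solution
a^(-1) mod 55 = 24
x = 24 * 12 mod 55 = 13

x ≡ 13 (mod 55)


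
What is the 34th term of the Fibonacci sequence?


Sequence: 1, 1, 2, 3, 5, 8, 13, 21, 34, 55, 89, 144, 233, 377, 610, 987, 1597, 2584, 4181, 6765, 10946, 17711, 28657, 46368, 75025, 121393, 196418, 317811, 514229, 832040, 1346269, 2178309, 3524578, 5702887
F(34) = 5702887


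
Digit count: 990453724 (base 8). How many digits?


990453724 in base 8 = 7302217734
Number of digits = 10

10 digits (base 8)


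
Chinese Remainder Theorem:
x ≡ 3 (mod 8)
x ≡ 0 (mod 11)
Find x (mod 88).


M = 8*11 = 88
M1 = M/8 = 11, M2 = M/11 = 8
M1^(-1) mod 8 = 3, M2^(-1) mod 11 = 7
x = 3*11*3 + 0*8*7 = 99
99 mod 88 = 11
Check: 11 mod 8 = 3 ✓, 11 mod 11 = 0 ✓

x ≡ 11 (mod 88)


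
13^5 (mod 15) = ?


13^1 mod 15 = 13
13^2 mod 15 = 4
13^3 mod 15 = 7
13^4 mod 15 = 1
13^5 mod 15 = 13


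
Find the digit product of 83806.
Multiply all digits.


8 × 3 × 8 × 0 × 6 = 0


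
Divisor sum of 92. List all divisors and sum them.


Divisors of 92: 1, 2, 4, 23, 46, 92
Sum = 1 + 2 + 4 + 23 + 46 + 92 = 168

σ(92) = 168


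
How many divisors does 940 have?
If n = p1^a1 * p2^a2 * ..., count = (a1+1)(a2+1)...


940 = 2^2 × 5^1 × 47^1
d(940) = (2+1) × (1+1) × (1+1) = 12

12 divisors


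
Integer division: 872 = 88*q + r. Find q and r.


872 = 88 * 9 + 80
Check: 792 + 80 = 872

q = 9, r = 80


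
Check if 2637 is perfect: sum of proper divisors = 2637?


Proper divisors of 2637: 1, 3, 9, 293, 879
Sum = 1 + 3 + 9 + 293 + 879 = 1185

No, 2637 is not perfect (1185 ≠ 2637)


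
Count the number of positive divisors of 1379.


1379 = 7^1 × 197^1
d(1379) = (1+1) × (1+1) = 4

4 divisors


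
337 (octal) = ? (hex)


337 (base 8) = 223 (decimal)
223 (decimal) = DF (base 16)


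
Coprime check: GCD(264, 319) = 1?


Euclidean algorithm:
319 = 1 * 264 + 55
264 = 4 * 55 + 44
55 = 1 * 44 + 11
44 = 4 * 11 + 0
GCD(264, 319) = 11

No, not coprime (GCD = 11)


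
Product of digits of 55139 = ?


5 × 5 × 1 × 3 × 9 = 675


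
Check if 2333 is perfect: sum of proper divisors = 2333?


Proper divisors of 2333: 1
Sum = 1 = 1

No, 2333 is not perfect (1 ≠ 2333)


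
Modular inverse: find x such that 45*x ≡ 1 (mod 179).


Use the extended Euclidean algorithm on (179, 45); each row r = 179*s + 45*t:
r=179, s=1, t=0
r=45, s=0, t=1
q=3: r=44, s=1, t=-3   [179*(1) + 45*(-3) = 44]
q=1: r=1, s=-1, t=4   [179*(-1) + 45*(4) = 1]
q=44: r=0, s=45, t=-179   [179*(45) + 45*(-179) = 0]
GCD = 1 with t = 4, so 45*(4) ≡ 1 (mod 179)
Inverse = 4 mod 179 = 4
Check: 45 * 4 = 180 ≡ 1 (mod 179)

45^(-1) ≡ 4 (mod 179)


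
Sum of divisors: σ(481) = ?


Divisors of 481: 1, 13, 37, 481
Sum = 1 + 13 + 37 + 481 = 532

σ(481) = 532


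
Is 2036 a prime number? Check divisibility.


2036 / 2 = 1018 (exact division)
2036 is NOT prime.

No, 2036 is not prime


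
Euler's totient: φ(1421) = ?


1421 = 7^2 × 29
Prime factors: 7, 29
φ(1421) = 1421 × (1-1/7) × (1-1/29)
= 1421 × 6/7 × 28/29 = 1176

φ(1421) = 1176


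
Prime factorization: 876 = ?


876 / 2 = 438
438 / 2 = 219
219 / 3 = 73
73 / 73 = 1
876 = 2^2 × 3 × 73


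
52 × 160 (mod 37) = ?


52 × 160 = 8320
8320 mod 37 = 32


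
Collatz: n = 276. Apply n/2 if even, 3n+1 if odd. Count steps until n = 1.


276 → 138 → 69 → 208 → 104 → 52 → 26 → 13 → 40 → 20 → 10 → 5 → 16 → 8 → 4 → 2 → 1
Total steps = 16

16 steps


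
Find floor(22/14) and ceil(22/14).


22/14 = 1.5714
floor = 1
ceil = 2

floor = 1, ceil = 2


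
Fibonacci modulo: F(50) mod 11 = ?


F(k) mod 11 for k=1..50:
1, 1, 2, 3, 5, 8, 2, 10, 1, 0, 1, 1, 2, 3, 5, 8, 2, 10, 1, 0, 1, 1, 2, 3, 5, 8, 2, 10, 1, 0, 1, 1, 2, 3, 5, 8, 2, 10, 1, 0, 1, 1, 2, 3, 5, 8, 2, 10, 1, 0
F(50) mod 11 = 0
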